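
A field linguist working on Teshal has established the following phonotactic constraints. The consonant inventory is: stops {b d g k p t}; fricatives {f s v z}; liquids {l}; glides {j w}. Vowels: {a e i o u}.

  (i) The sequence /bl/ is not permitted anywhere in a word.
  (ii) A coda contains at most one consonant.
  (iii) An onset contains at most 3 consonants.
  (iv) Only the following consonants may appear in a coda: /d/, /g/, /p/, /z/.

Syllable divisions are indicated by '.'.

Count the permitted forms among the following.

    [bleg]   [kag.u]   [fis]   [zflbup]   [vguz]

[bleg] — violates constraint (i): contains banned sequence /bl/ → not permitted
[kag.u] — σ1 onset /k/, coda /g/ ok; σ2 onset /∅/, coda /∅/ ok → permitted
[fis] — violates constraint (iv): syllable 1 coda contains /s/, which is not a licensed coda consonant → not permitted
[zflbup] — violates constraint (iii): syllable 1 onset /zflb/ has 4 consonants (> 3) → not permitted
[vguz] — σ1 onset /vg/ (2C), coda /z/ ok → permitted
Permitted: [kag.u], [vguz] → 2.

2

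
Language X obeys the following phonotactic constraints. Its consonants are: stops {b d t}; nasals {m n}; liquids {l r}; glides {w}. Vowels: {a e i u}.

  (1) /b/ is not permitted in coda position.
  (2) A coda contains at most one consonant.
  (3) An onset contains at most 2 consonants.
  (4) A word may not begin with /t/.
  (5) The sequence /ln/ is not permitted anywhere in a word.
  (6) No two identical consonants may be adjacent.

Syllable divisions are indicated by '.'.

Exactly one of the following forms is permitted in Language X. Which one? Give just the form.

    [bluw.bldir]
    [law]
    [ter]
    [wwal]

[law]

[bluw.bldir] — violates constraint 3: syllable 2 onset /bld/ has 3 consonants (> 2) → not permitted
[law] — σ1 onset /l/, coda /w/ ok → permitted
[ter] — violates constraint 4: word begins with /t/ → not permitted
[wwal] — violates constraint 6: adjacent identical consonants /ww/ → not permitted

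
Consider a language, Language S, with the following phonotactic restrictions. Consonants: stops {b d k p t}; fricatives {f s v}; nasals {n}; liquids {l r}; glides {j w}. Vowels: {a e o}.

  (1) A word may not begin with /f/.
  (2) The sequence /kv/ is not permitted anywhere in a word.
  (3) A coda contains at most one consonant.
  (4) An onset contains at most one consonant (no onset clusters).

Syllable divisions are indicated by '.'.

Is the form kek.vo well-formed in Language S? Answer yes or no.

no

kek.vo — violates constraint 2: contains banned sequence /kv/ → ill-formed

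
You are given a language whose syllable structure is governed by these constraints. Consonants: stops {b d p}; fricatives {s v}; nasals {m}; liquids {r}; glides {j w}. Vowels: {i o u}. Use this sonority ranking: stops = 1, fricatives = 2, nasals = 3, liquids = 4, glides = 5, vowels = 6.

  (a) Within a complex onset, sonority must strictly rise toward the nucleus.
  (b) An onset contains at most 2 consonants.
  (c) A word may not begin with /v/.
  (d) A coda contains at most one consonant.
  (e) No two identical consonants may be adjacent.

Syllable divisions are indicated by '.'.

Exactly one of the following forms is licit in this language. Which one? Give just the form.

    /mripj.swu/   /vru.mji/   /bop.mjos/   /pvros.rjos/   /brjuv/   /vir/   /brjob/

/bop.mjos/

/mripj.swu/ — violates constraint (d): syllable 1 coda /pj/ has 2 consonants (> 1) → illicit
/vru.mji/ — violates constraint (c): word begins with /v/ → illicit
/bop.mjos/ — σ1 onset /b/, coda /p/ ok; σ2 onset /mj/ (3→5 rises), coda /s/ ok → licit
/pvros.rjos/ — violates constraint (b): syllable 1 onset /pvr/ has 3 consonants (> 2) → illicit
/brjuv/ — violates constraint (b): syllable 1 onset /brj/ has 3 consonants (> 2) → illicit
/vir/ — violates constraint (c): word begins with /v/ → illicit
/brjob/ — violates constraint (b): syllable 1 onset /brj/ has 3 consonants (> 2) → illicit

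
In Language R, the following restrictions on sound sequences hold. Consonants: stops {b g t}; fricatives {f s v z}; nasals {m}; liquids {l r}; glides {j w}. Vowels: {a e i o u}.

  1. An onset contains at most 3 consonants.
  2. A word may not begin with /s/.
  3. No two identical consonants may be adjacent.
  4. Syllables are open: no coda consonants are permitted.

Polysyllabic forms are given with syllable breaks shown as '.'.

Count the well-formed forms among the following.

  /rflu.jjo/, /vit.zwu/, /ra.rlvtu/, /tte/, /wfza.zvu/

/rflu.jjo/ — violates constraint 3: adjacent identical consonants /jj/ → ill-formed
/vit.zwu/ — violates constraint 4: syllable 1 coda /t/ has 1 consonant (> 0) → ill-formed
/ra.rlvtu/ — violates constraint 1: syllable 2 onset /rlvt/ has 4 consonants (> 3) → ill-formed
/tte/ — violates constraint 3: adjacent identical consonants /tt/ → ill-formed
/wfza.zvu/ — σ1 onset /wfz/ (3C), coda /∅/ ok; σ2 onset /zv/ (2C), coda /∅/ ok → well-formed
Well-formed: /wfza.zvu/ → 1.

1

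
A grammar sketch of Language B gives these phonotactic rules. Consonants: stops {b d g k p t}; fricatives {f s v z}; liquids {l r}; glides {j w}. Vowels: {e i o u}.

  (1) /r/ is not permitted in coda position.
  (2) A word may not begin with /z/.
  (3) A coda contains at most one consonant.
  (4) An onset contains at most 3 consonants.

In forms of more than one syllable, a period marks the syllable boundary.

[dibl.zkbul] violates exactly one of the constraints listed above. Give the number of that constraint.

[dibl.zkbul]: syllable 1 coda /bl/ has 2 consonants (> 1).
This is a violation of constraint 3: "A coda contains at most one consonant."
The remaining constraints (1, 2, 4) are satisfied.

3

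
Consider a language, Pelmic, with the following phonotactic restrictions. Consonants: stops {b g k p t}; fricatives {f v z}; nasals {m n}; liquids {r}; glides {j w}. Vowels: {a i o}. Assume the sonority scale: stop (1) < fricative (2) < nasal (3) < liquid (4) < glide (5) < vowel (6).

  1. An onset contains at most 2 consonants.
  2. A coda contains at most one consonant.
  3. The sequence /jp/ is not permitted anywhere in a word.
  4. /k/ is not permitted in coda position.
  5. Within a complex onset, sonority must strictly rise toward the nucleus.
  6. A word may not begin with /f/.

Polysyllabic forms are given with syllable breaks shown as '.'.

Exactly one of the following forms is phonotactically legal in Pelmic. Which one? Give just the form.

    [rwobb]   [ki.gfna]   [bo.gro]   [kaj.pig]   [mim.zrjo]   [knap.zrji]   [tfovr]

[bo.gro]

[rwobb] — violates constraint 2: syllable 1 coda /bb/ has 2 consonants (> 1) → phonotactically illegal
[ki.gfna] — violates constraint 1: syllable 2 onset /gfn/ has 3 consonants (> 2) → phonotactically illegal
[bo.gro] — σ1 onset /b/, coda /∅/ ok; σ2 onset /gr/ (1→4 rises), coda /∅/ ok → phonotactically legal
[kaj.pig] — violates constraint 3: contains banned sequence /jp/ → phonotactically illegal
[mim.zrjo] — violates constraint 1: syllable 2 onset /zrj/ has 3 consonants (> 2) → phonotactically illegal
[knap.zrji] — violates constraint 1: syllable 2 onset /zrj/ has 3 consonants (> 2) → phonotactically illegal
[tfovr] — violates constraint 2: syllable 1 coda /vr/ has 2 consonants (> 1) → phonotactically illegal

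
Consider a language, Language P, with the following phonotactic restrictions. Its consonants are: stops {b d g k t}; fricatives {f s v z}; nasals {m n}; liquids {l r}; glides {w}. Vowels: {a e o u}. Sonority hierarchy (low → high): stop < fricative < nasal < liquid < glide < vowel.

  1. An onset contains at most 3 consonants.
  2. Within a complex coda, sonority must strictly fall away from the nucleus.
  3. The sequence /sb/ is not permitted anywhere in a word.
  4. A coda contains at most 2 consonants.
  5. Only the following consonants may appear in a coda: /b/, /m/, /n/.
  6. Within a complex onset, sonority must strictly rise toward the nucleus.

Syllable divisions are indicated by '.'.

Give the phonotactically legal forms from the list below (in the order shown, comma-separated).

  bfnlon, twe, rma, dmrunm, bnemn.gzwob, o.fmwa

bfnlon — violates constraint 1: syllable 1 onset /bfnl/ has 4 consonants (> 3) → phonotactically illegal
twe — σ1 onset /tw/ (1→5 rises), coda /∅/ ok → phonotactically legal
rma — violates constraint 6: syllable 1 onset /rm/: /r/ (liquid, 4) → /m/ (nasal, 3) does not rise → phonotactically illegal
dmrunm — violates constraint 2: syllable 1 coda /nm/: /n/ (nasal, 3) → /m/ (nasal, 3) does not fall → phonotactically illegal
bnemn.gzwob — violates constraint 2: syllable 1 coda /mn/: /m/ (nasal, 3) → /n/ (nasal, 3) does not fall → phonotactically illegal
o.fmwa — σ1 onset /∅/, coda /∅/ ok; σ2 onset /fmw/ (2→3→5 rises), coda /∅/ ok → phonotactically legal

twe, o.fmwa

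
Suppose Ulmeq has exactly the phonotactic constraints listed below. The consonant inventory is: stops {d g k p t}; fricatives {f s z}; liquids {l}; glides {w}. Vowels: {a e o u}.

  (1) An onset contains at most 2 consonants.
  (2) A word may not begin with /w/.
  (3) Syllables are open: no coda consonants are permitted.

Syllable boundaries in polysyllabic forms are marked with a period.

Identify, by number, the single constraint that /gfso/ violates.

/gfso/: syllable 1 onset /gfs/ has 3 consonants (> 2).
This is a violation of constraint 1: "An onset contains at most 2 consonants."
The remaining constraints (2, 3) are satisfied.

1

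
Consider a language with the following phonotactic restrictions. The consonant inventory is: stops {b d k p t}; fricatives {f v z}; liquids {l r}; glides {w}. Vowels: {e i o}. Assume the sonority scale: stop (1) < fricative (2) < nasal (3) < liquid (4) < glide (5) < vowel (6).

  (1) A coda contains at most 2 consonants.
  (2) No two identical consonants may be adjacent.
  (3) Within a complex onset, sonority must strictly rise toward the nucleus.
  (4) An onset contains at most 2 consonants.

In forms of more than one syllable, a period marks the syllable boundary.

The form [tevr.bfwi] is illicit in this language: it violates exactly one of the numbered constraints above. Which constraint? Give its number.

[tevr.bfwi]: syllable 2 onset /bfw/ has 3 consonants (> 2).
This is a violation of constraint 4: "An onset contains at most 2 consonants."
The remaining constraints (1, 2, 3) are satisfied.

4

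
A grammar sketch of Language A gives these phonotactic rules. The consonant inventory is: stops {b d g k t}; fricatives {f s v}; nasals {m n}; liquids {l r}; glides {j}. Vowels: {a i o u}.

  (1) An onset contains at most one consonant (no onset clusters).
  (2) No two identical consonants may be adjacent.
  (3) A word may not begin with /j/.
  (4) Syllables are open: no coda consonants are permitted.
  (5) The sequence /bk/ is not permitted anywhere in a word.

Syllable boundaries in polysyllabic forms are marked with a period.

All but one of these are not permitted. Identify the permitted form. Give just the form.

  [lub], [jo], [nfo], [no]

[lub] — violates constraint 4: syllable 1 coda /b/ has 1 consonant (> 0) → not permitted
[jo] — violates constraint 3: word begins with /j/ → not permitted
[nfo] — violates constraint 1: syllable 1 onset /nf/ has 2 consonants (> 1) → not permitted
[no] — σ1 onset /n/, coda /∅/ ok → permitted

[no]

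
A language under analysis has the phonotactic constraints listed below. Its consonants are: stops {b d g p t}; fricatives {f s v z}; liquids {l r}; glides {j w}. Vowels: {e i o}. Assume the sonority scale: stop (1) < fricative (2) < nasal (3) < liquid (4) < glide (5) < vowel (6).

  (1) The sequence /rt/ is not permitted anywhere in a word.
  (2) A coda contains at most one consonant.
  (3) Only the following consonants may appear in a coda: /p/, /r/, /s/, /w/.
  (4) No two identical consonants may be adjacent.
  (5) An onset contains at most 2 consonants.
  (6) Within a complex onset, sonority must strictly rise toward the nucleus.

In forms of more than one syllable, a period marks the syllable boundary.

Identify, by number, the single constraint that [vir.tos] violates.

1

[vir.tos]: contains banned sequence /rt/.
This is a violation of constraint 1: "The sequence /rt/ is not permitted anywhere in a word."
The remaining constraints (2, 3, 4, 5, 6) are satisfied.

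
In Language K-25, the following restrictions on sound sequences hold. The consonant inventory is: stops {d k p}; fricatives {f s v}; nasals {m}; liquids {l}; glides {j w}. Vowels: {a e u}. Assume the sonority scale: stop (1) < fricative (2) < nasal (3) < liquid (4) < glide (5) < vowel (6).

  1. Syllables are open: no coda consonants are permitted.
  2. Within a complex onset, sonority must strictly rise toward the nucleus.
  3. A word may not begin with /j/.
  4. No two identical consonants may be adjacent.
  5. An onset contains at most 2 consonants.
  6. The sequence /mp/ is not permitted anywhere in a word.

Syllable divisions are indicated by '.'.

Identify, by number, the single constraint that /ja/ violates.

/ja/: word begins with /j/.
This is a violation of constraint 3: "A word may not begin with /j/."
The remaining constraints (1, 2, 4, 5, 6) are satisfied.

3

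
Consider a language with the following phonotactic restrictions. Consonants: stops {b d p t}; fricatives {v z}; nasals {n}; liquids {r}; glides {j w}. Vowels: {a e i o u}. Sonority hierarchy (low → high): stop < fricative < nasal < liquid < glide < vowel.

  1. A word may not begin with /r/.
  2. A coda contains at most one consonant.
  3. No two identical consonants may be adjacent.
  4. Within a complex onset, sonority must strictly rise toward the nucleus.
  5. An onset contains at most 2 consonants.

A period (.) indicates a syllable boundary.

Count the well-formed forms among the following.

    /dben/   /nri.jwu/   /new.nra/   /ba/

2

/dben/ — violates constraint 4: syllable 1 onset /db/: /d/ (stop, 1) → /b/ (stop, 1) does not rise → ill-formed
/nri.jwu/ — violates constraint 4: syllable 2 onset /jw/: /j/ (glide, 5) → /w/ (glide, 5) does not rise → ill-formed
/new.nra/ — σ1 onset /n/, coda /w/ ok; σ2 onset /nr/ (3→4 rises), coda /∅/ ok → well-formed
/ba/ — σ1 onset /b/, coda /∅/ ok → well-formed
Well-formed: /new.nra/, /ba/ → 2.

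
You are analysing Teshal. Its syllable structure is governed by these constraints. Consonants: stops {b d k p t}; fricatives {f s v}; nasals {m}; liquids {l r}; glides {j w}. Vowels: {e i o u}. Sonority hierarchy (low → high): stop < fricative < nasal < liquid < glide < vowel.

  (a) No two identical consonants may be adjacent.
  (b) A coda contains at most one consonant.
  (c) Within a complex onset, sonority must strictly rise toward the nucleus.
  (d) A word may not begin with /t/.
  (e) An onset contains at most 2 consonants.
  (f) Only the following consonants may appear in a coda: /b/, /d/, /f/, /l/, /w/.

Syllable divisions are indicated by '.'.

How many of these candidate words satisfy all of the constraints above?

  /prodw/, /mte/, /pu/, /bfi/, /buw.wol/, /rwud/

/prodw/ — violates constraint (b): syllable 1 coda /dw/ has 2 consonants (> 1) → not permitted
/mte/ — violates constraint (c): syllable 1 onset /mt/: /m/ (nasal, 3) → /t/ (stop, 1) does not rise → not permitted
/pu/ — σ1 onset /p/, coda /∅/ ok → permitted
/bfi/ — σ1 onset /bf/ (1→2 rises), coda /∅/ ok → permitted
/buw.wol/ — violates constraint (a): adjacent identical consonants /ww/ → not permitted
/rwud/ — σ1 onset /rw/ (4→5 rises), coda /d/ ok → permitted
Permitted: /pu/, /bfi/, /rwud/ → 3.

3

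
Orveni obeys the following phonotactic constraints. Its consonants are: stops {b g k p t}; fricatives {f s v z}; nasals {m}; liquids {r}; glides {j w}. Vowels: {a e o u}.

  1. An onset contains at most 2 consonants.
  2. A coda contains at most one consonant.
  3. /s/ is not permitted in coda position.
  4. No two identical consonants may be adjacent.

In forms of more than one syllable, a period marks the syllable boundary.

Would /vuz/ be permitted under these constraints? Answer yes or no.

yes

/vuz/ — σ1 onset /v/, coda /z/ ok → permitted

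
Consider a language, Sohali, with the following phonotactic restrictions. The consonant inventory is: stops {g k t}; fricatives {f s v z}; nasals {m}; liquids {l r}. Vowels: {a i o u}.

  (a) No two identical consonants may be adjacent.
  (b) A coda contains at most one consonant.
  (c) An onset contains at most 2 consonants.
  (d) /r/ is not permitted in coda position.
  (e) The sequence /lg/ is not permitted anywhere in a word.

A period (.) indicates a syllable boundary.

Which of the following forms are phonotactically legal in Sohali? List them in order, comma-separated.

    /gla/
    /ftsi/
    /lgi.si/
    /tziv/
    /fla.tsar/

/gla/, /tziv/

/gla/ — σ1 onset /gl/ (2C), coda /∅/ ok → phonotactically legal
/ftsi/ — violates constraint (c): syllable 1 onset /fts/ has 3 consonants (> 2) → phonotactically illegal
/lgi.si/ — violates constraint (e): contains banned sequence /lg/ → phonotactically illegal
/tziv/ — σ1 onset /tz/ (2C), coda /v/ ok → phonotactically legal
/fla.tsar/ — violates constraint (d): syllable 2 coda contains /r/ → phonotactically illegal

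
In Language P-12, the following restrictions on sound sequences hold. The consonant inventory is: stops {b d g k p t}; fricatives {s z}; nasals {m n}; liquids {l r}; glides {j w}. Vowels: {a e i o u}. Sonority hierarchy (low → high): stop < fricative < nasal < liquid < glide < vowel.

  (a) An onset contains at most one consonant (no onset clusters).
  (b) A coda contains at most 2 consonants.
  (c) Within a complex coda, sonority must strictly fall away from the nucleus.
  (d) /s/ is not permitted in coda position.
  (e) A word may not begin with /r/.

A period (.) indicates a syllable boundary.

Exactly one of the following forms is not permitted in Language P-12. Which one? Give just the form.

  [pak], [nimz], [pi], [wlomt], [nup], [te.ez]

[wlomt]

[pak] — σ1 onset /p/, coda /k/ ok → permitted
[nimz] — σ1 onset /n/, coda /mz/ (3→2 falls) ok → permitted
[pi] — σ1 onset /p/, coda /∅/ ok → permitted
[wlomt] — violates constraint (a): syllable 1 onset /wl/ has 2 consonants (> 1) → not permitted
[nup] — σ1 onset /n/, coda /p/ ok → permitted
[te.ez] — σ1 onset /t/, coda /∅/ ok; σ2 onset /∅/, coda /z/ ok → permitted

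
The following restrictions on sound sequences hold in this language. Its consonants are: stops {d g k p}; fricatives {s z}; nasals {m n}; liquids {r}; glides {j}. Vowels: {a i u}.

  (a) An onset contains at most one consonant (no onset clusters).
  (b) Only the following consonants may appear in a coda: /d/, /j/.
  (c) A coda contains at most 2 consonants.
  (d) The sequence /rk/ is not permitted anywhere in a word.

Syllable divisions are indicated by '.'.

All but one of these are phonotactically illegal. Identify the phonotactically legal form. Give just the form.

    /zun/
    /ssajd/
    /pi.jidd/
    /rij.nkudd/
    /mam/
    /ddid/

/zun/ — violates constraint (b): syllable 1 coda contains /n/, which is not a licensed coda consonant → phonotactically illegal
/ssajd/ — violates constraint (a): syllable 1 onset /ss/ has 2 consonants (> 1) → phonotactically illegal
/pi.jidd/ — σ1 onset /p/, coda /∅/ ok; σ2 onset /j/, coda /dd/ (2C) ok → phonotactically legal
/rij.nkudd/ — violates constraint (a): syllable 2 onset /nk/ has 2 consonants (> 1) → phonotactically illegal
/mam/ — violates constraint (b): syllable 1 coda contains /m/, which is not a licensed coda consonant → phonotactically illegal
/ddid/ — violates constraint (a): syllable 1 onset /dd/ has 2 consonants (> 1) → phonotactically illegal

/pi.jidd/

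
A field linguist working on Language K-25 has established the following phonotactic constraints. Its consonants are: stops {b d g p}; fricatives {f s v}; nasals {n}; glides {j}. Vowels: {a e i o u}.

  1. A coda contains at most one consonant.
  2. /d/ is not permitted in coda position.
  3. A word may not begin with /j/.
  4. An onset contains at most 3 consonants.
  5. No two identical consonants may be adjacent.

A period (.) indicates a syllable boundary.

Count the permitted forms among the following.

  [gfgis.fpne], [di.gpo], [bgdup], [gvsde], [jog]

[gfgis.fpne] — σ1 onset /gfg/ (3C), coda /s/ ok; σ2 onset /fpn/ (3C), coda /∅/ ok → permitted
[di.gpo] — σ1 onset /d/, coda /∅/ ok; σ2 onset /gp/ (2C), coda /∅/ ok → permitted
[bgdup] — σ1 onset /bgd/ (3C), coda /p/ ok → permitted
[gvsde] — violates constraint 4: syllable 1 onset /gvsd/ has 4 consonants (> 3) → not permitted
[jog] — violates constraint 3: word begins with /j/ → not permitted
Permitted: [gfgis.fpne], [di.gpo], [bgdup] → 3.

3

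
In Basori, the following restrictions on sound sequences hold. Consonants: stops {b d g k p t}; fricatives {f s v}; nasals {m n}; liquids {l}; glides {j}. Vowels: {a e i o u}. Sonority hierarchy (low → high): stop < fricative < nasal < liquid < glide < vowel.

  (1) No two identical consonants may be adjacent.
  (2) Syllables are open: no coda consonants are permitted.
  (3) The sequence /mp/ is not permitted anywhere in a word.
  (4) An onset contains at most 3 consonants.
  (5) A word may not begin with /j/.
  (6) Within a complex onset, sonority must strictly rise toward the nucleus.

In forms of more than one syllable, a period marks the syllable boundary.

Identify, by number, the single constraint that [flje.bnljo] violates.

4

[flje.bnljo]: syllable 2 onset /bnlj/ has 4 consonants (> 3).
This is a violation of constraint 4: "An onset contains at most 3 consonants."
The remaining constraints (1, 2, 3, 5, 6) are satisfied.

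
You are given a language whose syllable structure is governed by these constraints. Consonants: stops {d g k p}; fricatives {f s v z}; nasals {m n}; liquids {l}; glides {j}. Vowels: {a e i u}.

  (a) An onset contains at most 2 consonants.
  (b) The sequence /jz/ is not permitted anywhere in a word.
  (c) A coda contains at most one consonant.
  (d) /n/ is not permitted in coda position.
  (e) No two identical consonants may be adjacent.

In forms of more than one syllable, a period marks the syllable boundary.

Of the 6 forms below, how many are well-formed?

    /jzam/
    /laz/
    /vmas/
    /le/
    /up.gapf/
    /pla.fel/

4

/jzam/ — violates constraint (b): contains banned sequence /jz/ → ill-formed
/laz/ — σ1 onset /l/, coda /z/ ok → well-formed
/vmas/ — σ1 onset /vm/ (2C), coda /s/ ok → well-formed
/le/ — σ1 onset /l/, coda /∅/ ok → well-formed
/up.gapf/ — violates constraint (c): syllable 2 coda /pf/ has 2 consonants (> 1) → ill-formed
/pla.fel/ — σ1 onset /pl/ (2C), coda /∅/ ok; σ2 onset /f/, coda /l/ ok → well-formed
Well-formed: /laz/, /vmas/, /le/, /pla.fel/ → 4.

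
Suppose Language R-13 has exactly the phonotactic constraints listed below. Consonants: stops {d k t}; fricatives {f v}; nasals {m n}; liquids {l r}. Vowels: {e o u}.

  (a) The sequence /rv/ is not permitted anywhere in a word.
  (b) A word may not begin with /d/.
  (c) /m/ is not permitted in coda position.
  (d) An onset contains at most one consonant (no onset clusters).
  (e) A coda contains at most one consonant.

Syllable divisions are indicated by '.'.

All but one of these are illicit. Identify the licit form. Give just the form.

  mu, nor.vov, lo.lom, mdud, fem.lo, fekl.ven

mu — σ1 onset /m/, coda /∅/ ok → licit
nor.vov — violates constraint (a): contains banned sequence /rv/ → illicit
lo.lom — violates constraint (c): syllable 2 coda contains /m/ → illicit
mdud — violates constraint (d): syllable 1 onset /md/ has 2 consonants (> 1) → illicit
fem.lo — violates constraint (c): syllable 1 coda contains /m/ → illicit
fekl.ven — violates constraint (e): syllable 1 coda /kl/ has 2 consonants (> 1) → illicit

mu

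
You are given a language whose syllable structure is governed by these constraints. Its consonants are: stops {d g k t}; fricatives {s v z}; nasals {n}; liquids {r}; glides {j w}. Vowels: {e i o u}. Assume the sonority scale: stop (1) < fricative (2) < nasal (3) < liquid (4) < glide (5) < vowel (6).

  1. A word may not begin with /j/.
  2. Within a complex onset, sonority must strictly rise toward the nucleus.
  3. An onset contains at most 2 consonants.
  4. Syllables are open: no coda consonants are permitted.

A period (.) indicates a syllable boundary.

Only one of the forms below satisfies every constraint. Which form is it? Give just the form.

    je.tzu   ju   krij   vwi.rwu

je.tzu — violates constraint 1: word begins with /j/ → illicit
ju — violates constraint 1: word begins with /j/ → illicit
krij — violates constraint 4: syllable 1 coda /j/ has 1 consonant (> 0) → illicit
vwi.rwu — σ1 onset /vw/ (2→5 rises), coda /∅/ ok; σ2 onset /rw/ (4→5 rises), coda /∅/ ok → licit

vwi.rwu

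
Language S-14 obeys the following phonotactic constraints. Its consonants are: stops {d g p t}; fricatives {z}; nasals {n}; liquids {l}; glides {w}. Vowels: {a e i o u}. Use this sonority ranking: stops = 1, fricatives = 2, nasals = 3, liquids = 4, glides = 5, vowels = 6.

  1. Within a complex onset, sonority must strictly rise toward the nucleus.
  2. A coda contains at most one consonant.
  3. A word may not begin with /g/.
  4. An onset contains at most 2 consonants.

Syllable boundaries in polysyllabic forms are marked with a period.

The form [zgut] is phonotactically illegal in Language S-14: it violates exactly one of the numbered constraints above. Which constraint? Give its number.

[zgut]: syllable 1 onset /zg/: /z/ (fricative, 2) → /g/ (stop, 1) does not rise.
This is a violation of constraint 1: "Within a complex onset, sonority must strictly rise toward the nucleus."
The remaining constraints (2, 3, 4) are satisfied.

1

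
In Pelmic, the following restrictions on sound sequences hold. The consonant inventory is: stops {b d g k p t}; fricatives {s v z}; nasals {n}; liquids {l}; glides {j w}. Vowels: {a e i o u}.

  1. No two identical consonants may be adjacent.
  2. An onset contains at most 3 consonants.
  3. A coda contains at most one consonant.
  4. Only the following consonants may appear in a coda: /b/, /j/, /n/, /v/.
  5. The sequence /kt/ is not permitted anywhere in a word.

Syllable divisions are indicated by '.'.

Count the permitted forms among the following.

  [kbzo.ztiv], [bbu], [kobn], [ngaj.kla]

[kbzo.ztiv] — σ1 onset /kbz/ (3C), coda /∅/ ok; σ2 onset /zt/ (2C), coda /v/ ok → permitted
[bbu] — violates constraint 1: adjacent identical consonants /bb/ → not permitted
[kobn] — violates constraint 3: syllable 1 coda /bn/ has 2 consonants (> 1) → not permitted
[ngaj.kla] — σ1 onset /ng/ (2C), coda /j/ ok; σ2 onset /kl/ (2C), coda /∅/ ok → permitted
Permitted: [kbzo.ztiv], [ngaj.kla] → 2.

2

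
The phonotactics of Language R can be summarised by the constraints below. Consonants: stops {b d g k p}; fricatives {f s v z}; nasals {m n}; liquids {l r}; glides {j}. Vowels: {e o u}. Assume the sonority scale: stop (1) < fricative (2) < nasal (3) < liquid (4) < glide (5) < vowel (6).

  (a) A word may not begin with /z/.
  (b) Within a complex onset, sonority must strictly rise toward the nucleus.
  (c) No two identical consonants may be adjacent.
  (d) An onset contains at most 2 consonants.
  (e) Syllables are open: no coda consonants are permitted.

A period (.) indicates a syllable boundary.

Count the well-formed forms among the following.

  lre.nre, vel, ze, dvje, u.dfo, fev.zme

1

lre.nre — violates constraint (b): syllable 1 onset /lr/: /l/ (liquid, 4) → /r/ (liquid, 4) does not rise → ill-formed
vel — violates constraint (e): syllable 1 coda /l/ has 1 consonant (> 0) → ill-formed
ze — violates constraint (a): word begins with /z/ → ill-formed
dvje — violates constraint (d): syllable 1 onset /dvj/ has 3 consonants (> 2) → ill-formed
u.dfo — σ1 onset /∅/, coda /∅/ ok; σ2 onset /df/ (1→2 rises), coda /∅/ ok → well-formed
fev.zme — violates constraint (e): syllable 1 coda /v/ has 1 consonant (> 0) → ill-formed
Well-formed: u.dfo → 1.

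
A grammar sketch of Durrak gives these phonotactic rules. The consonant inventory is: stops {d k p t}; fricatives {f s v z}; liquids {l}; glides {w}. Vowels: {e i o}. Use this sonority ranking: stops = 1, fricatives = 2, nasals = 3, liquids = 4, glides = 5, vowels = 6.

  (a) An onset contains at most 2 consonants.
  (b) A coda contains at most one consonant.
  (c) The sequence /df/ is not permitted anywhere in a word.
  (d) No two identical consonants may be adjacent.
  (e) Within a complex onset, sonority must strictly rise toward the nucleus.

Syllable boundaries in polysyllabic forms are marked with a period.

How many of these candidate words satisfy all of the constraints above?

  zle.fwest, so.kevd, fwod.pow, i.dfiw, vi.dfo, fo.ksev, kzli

2

zle.fwest — violates constraint (b): syllable 2 coda /st/ has 2 consonants (> 1) → not permitted
so.kevd — violates constraint (b): syllable 2 coda /vd/ has 2 consonants (> 1) → not permitted
fwod.pow — σ1 onset /fw/ (2→5 rises), coda /d/ ok; σ2 onset /p/, coda /w/ ok → permitted
i.dfiw — violates constraint (c): contains banned sequence /df/ → not permitted
vi.dfo — violates constraint (c): contains banned sequence /df/ → not permitted
fo.ksev — σ1 onset /f/, coda /∅/ ok; σ2 onset /ks/ (1→2 rises), coda /v/ ok → permitted
kzli — violates constraint (a): syllable 1 onset /kzl/ has 3 consonants (> 2) → not permitted
Permitted: fwod.pow, fo.ksev → 2.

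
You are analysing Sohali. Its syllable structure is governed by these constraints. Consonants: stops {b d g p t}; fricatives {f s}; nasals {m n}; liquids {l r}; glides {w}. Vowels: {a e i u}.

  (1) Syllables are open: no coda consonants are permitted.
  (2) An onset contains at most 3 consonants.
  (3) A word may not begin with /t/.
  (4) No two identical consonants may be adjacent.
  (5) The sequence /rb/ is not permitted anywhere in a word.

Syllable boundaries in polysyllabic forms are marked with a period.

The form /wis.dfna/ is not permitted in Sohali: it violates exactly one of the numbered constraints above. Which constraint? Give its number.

1

/wis.dfna/: syllable 1 coda /s/ has 1 consonant (> 0).
This is a violation of constraint 1: "Syllables are open: no coda consonants are permitted."
The remaining constraints (2, 3, 4, 5) are satisfied.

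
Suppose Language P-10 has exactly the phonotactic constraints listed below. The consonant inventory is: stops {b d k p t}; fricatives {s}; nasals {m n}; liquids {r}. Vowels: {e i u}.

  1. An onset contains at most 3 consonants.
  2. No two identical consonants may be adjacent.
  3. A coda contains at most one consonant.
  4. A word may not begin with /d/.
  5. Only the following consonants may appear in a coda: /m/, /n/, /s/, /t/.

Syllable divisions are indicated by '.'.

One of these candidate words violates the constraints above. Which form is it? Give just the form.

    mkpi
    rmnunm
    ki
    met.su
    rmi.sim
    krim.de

mkpi — σ1 onset /mkp/ (3C), coda /∅/ ok → well-formed
rmnunm — violates constraint 3: syllable 1 coda /nm/ has 2 consonants (> 1) → ill-formed
ki — σ1 onset /k/, coda /∅/ ok → well-formed
met.su — σ1 onset /m/, coda /t/ ok; σ2 onset /s/, coda /∅/ ok → well-formed
rmi.sim — σ1 onset /rm/ (2C), coda /∅/ ok; σ2 onset /s/, coda /m/ ok → well-formed
krim.de — σ1 onset /kr/ (2C), coda /m/ ok; σ2 onset /d/, coda /∅/ ok → well-formed

rmnunm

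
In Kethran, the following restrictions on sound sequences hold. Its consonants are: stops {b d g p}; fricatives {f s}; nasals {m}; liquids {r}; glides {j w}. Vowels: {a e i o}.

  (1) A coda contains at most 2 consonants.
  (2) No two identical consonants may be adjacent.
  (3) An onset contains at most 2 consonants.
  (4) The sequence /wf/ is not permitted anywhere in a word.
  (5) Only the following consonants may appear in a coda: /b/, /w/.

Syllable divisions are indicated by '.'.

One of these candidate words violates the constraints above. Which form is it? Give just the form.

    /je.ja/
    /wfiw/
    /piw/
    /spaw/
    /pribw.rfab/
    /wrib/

/je.ja/ — σ1 onset /j/, coda /∅/ ok; σ2 onset /j/, coda /∅/ ok → permitted
/wfiw/ — violates constraint 4: contains banned sequence /wf/ → not permitted
/piw/ — σ1 onset /p/, coda /w/ ok → permitted
/spaw/ — σ1 onset /sp/ (2C), coda /w/ ok → permitted
/pribw.rfab/ — σ1 onset /pr/ (2C), coda /bw/ (2C) ok; σ2 onset /rf/ (2C), coda /b/ ok → permitted
/wrib/ — σ1 onset /wr/ (2C), coda /b/ ok → permitted

/wfiw/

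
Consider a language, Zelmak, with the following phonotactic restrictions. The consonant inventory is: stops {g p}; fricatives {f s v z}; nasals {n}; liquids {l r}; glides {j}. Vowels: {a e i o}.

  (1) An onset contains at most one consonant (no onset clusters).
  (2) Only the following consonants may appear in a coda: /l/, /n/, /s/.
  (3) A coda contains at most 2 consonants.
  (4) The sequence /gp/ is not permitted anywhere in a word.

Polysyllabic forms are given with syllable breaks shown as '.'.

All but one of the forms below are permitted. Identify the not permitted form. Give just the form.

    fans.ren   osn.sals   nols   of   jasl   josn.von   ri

fans.ren — σ1 onset /f/, coda /ns/ (2C) ok; σ2 onset /r/, coda /n/ ok → permitted
osn.sals — σ1 onset /∅/, coda /sn/ (2C) ok; σ2 onset /s/, coda /ls/ (2C) ok → permitted
nols — σ1 onset /n/, coda /ls/ (2C) ok → permitted
of — violates constraint 2: syllable 1 coda contains /f/, which is not a licensed coda consonant → not permitted
jasl — σ1 onset /j/, coda /sl/ (2C) ok → permitted
josn.von — σ1 onset /j/, coda /sn/ (2C) ok; σ2 onset /v/, coda /n/ ok → permitted
ri — σ1 onset /r/, coda /∅/ ok → permitted

of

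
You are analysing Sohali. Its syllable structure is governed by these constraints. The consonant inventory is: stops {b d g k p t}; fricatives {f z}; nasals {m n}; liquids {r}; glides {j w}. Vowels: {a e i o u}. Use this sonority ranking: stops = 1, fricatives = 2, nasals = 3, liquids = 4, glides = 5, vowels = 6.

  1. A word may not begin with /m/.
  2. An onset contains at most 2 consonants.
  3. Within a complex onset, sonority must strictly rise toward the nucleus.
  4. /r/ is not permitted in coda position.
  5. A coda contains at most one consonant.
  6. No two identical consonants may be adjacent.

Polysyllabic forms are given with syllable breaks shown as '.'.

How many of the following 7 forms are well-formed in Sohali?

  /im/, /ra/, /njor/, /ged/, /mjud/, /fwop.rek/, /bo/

5

/im/ — σ1 onset /∅/, coda /m/ ok → well-formed
/ra/ — σ1 onset /r/, coda /∅/ ok → well-formed
/njor/ — violates constraint 4: syllable 1 coda contains /r/ → ill-formed
/ged/ — σ1 onset /g/, coda /d/ ok → well-formed
/mjud/ — violates constraint 1: word begins with /m/ → ill-formed
/fwop.rek/ — σ1 onset /fw/ (2→5 rises), coda /p/ ok; σ2 onset /r/, coda /k/ ok → well-formed
/bo/ — σ1 onset /b/, coda /∅/ ok → well-formed
Well-formed: /im/, /ra/, /ged/, /fwop.rek/, /bo/ → 5.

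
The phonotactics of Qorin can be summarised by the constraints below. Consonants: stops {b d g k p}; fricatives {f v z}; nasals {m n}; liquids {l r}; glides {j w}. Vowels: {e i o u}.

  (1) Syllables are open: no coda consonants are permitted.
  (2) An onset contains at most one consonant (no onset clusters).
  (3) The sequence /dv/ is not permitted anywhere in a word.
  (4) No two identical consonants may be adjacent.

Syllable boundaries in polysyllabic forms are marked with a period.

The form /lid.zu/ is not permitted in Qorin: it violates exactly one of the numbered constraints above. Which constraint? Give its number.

1

/lid.zu/: syllable 1 coda /d/ has 1 consonant (> 0).
This is a violation of constraint 1: "Syllables are open: no coda consonants are permitted."
The remaining constraints (2, 3, 4) are satisfied.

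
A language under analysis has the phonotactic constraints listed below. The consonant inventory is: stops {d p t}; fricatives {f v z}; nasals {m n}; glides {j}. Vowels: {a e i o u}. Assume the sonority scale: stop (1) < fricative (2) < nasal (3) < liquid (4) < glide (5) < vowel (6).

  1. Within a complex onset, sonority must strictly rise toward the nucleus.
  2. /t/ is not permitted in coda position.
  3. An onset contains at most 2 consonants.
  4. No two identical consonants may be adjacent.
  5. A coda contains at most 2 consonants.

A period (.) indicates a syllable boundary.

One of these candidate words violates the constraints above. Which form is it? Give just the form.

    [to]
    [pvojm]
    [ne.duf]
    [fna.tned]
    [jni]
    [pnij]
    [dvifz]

[to] — σ1 onset /t/, coda /∅/ ok → phonotactically legal
[pvojm] — σ1 onset /pv/ (1→2 rises), coda /jm/ (2C) ok → phonotactically legal
[ne.duf] — σ1 onset /n/, coda /∅/ ok; σ2 onset /d/, coda /f/ ok → phonotactically legal
[fna.tned] — σ1 onset /fn/ (2→3 rises), coda /∅/ ok; σ2 onset /tn/ (1→3 rises), coda /d/ ok → phonotactically legal
[jni] — violates constraint 1: syllable 1 onset /jn/: /j/ (glide, 5) → /n/ (nasal, 3) does not rise → phonotactically illegal
[pnij] — σ1 onset /pn/ (1→3 rises), coda /j/ ok → phonotactically legal
[dvifz] — σ1 onset /dv/ (1→2 rises), coda /fz/ (2C) ok → phonotactically legal

[jni]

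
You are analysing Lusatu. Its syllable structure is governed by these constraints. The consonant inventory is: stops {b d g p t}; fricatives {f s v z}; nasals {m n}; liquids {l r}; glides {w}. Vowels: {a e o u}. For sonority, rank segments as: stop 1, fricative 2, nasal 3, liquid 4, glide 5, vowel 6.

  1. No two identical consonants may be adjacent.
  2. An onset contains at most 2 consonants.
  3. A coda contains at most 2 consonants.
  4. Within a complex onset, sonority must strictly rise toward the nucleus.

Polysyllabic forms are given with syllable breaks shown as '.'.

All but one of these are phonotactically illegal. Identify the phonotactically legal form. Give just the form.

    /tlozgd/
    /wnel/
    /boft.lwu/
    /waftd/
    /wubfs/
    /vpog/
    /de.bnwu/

/tlozgd/ — violates constraint 3: syllable 1 coda /zgd/ has 3 consonants (> 2) → phonotactically illegal
/wnel/ — violates constraint 4: syllable 1 onset /wn/: /w/ (glide, 5) → /n/ (nasal, 3) does not rise → phonotactically illegal
/boft.lwu/ — σ1 onset /b/, coda /ft/ (2C) ok; σ2 onset /lw/ (4→5 rises), coda /∅/ ok → phonotactically legal
/waftd/ — violates constraint 3: syllable 1 coda /ftd/ has 3 consonants (> 2) → phonotactically illegal
/wubfs/ — violates constraint 3: syllable 1 coda /bfs/ has 3 consonants (> 2) → phonotactically illegal
/vpog/ — violates constraint 4: syllable 1 onset /vp/: /v/ (fricative, 2) → /p/ (stop, 1) does not rise → phonotactically illegal
/de.bnwu/ — violates constraint 2: syllable 2 onset /bnw/ has 3 consonants (> 2) → phonotactically illegal

/boft.lwu/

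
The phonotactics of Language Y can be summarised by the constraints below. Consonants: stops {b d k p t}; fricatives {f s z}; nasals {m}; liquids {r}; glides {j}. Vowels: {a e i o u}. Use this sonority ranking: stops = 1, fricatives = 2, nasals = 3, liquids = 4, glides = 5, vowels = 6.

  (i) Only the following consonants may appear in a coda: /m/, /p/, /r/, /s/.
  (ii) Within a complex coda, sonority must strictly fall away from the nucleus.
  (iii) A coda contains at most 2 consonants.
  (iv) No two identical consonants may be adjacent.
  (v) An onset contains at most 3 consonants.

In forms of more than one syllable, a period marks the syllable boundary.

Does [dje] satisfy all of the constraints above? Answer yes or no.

yes

[dje] — σ1 onset /dj/ (2C), coda /∅/ ok → permitted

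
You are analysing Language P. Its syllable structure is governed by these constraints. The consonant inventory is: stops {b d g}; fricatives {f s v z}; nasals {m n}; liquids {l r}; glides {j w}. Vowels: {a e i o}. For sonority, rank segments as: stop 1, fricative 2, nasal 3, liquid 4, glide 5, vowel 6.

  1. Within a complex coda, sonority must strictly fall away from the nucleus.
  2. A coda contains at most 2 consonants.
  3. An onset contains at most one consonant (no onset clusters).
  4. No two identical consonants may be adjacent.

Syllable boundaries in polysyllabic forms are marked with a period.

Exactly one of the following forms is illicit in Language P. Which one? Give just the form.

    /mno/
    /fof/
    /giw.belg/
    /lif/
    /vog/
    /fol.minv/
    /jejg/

/mno/ — violates constraint 3: syllable 1 onset /mn/ has 2 consonants (> 1) → illicit
/fof/ — σ1 onset /f/, coda /f/ ok → licit
/giw.belg/ — σ1 onset /g/, coda /w/ ok; σ2 onset /b/, coda /lg/ (4→1 falls) ok → licit
/lif/ — σ1 onset /l/, coda /f/ ok → licit
/vog/ — σ1 onset /v/, coda /g/ ok → licit
/fol.minv/ — σ1 onset /f/, coda /l/ ok; σ2 onset /m/, coda /nv/ (3→2 falls) ok → licit
/jejg/ — σ1 onset /j/, coda /jg/ (5→1 falls) ok → licit

/mno/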